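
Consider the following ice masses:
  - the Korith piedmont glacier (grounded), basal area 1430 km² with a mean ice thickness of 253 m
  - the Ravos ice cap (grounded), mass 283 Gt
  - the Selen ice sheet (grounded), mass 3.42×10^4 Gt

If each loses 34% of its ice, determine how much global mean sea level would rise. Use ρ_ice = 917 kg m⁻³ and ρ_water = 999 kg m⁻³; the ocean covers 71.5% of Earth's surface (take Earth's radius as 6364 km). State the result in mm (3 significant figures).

Korith: ice volume = 1430 km² × 253 m = 361.8 km³; 0.34 × 361.8 × (917/999) = 112.9 km³ of water.
Ravos: 0.34 × 283 Gt = 9.622×10^13 kg; dividing by ρ_w = 999 kg m⁻³ gives 9.632×10^10 m³ of water.
Selen: 0.34 × 3.42×10^4 Gt = 1.163×10^16 kg; dividing by ρ_w = 999 kg m⁻³ gives 1.164×10^13 m³ of water.
Total added water ≈ 1.185×10^13 m³ over 3.64×10^14 m² → Δh = 0.0326 m = 32.6 mm.

≈ 32.6 mm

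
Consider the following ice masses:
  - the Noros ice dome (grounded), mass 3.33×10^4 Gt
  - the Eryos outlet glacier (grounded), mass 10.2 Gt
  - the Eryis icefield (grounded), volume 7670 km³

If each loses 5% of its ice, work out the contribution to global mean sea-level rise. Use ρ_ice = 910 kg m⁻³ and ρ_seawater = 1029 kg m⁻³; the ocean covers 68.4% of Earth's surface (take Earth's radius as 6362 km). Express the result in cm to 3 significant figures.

Noros: 0.05 × 3.33×10^4 Gt = 1.665×10^15 kg; dividing by ρ_w = 1029 kg m⁻³ gives 1.618×10^12 m³ of water.
Eryos: 0.05 × 10.2 Gt = 5.100×10^11 kg; dividing by ρ_w = 1029 kg m⁻³ gives 4.956×10^8 m³ of water.
Eryis: 0.05 × 7670 km³ × (910/1029) = 339.1 km³ of water.
Total added water ≈ 1.958×10^12 m³ over 3.48×10^14 m² → Δh = 5.63×10^-3 m = 0.563 cm.

≈ 0.563 cm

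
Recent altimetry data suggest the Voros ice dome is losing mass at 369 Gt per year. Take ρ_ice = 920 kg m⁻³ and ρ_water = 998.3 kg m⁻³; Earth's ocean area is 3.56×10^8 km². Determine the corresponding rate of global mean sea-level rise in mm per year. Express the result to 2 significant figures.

≈ 1.0 mm/yr

ρ_w = 998.3 kg m⁻³. Annual water volume added = 369 Gt / ρ_w = 3.690×10^14 kg / 998.3 kg m⁻³ = 3.696×10^11 m³.
Δh per year = 3.696×10^11 / 3.56×10^14 = 1.04×10^-3 m = 1.0 mm.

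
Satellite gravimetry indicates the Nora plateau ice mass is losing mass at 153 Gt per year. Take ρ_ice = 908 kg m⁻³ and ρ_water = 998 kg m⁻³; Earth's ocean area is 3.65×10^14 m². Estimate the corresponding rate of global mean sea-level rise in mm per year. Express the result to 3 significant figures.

≈ 0.420 mm/yr

ρ_w = 998 kg m⁻³. Annual water volume added = 153 Gt / ρ_w = 1.530×10^14 kg / 998 kg m⁻³ = 1.533×10^11 m³.
Δh per year = 1.533×10^11 / 3.65×10^14 = 4.20×10^-4 m = 0.420 mm.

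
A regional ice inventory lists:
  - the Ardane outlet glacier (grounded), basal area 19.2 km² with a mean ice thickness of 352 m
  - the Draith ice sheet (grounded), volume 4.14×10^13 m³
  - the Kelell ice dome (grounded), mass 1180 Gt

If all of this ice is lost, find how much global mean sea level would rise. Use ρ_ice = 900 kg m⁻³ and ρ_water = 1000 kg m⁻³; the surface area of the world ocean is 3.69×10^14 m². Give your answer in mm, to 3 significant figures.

≈ 104 mm

Ardane: ice volume = 19.2 km² × 352 m = 6.758 km³; 6.758 × (900/1000) = 6.083 km³ of water.
Draith: 4.14×10^13 m³ × (900/1000) = 3.726×10^13 m³ of water.
Kelell: 1180 Gt = 1.180×10^15 kg; dividing by ρ_w = 1000 kg m⁻³ gives 1.180×10^12 m³ of water.
Total added water ≈ 3.845×10^13 m³ over 3.69×10^14 m² → Δh = 0.104 m = 104 mm.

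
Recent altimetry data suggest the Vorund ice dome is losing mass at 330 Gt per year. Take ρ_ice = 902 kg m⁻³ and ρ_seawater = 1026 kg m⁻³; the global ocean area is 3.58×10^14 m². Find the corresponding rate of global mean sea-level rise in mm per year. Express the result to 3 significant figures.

≈ 0.898 mm/yr

ρ_w = 1026 kg m⁻³. Annual water volume added = 330 Gt / ρ_w = 3.300×10^14 kg / 1026 kg m⁻³ = 3.216×10^11 m³.
Δh per year = 3.216×10^11 / 3.58×10^14 = 8.98×10^-4 m = 0.898 mm.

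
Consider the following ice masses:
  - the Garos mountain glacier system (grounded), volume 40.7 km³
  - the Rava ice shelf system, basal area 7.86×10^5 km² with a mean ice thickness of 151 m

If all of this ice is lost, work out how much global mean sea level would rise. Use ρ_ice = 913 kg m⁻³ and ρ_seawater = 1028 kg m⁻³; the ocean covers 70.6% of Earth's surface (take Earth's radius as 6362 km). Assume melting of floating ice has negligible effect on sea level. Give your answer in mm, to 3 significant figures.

Garos: 40.7 km³ × (913/1028) = 36.15 km³ of water.
The Rava ice shelf system is floating and already displaces its own weight of water, so its melt adds essentially nothing to sea level.
Total added water ≈ 3.615×10^10 m³ over 3.59×10^14 m² → Δh = 1.01×10^-4 m = 0.101 mm.

≈ 0.101 mm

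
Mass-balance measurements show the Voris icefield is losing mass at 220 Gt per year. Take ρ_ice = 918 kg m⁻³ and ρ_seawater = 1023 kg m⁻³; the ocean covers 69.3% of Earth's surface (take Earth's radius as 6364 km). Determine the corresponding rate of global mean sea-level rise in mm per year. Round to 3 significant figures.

≈ 0.610 mm/yr

ρ_w = 1023 kg m⁻³. Annual water volume added = 220 Gt / ρ_w = 2.200×10^14 kg / 1023 kg m⁻³ = 2.151×10^11 m³.
Δh per year = 2.151×10^11 / 3.53×10^14 = 6.10×10^-4 m = 0.610 mm.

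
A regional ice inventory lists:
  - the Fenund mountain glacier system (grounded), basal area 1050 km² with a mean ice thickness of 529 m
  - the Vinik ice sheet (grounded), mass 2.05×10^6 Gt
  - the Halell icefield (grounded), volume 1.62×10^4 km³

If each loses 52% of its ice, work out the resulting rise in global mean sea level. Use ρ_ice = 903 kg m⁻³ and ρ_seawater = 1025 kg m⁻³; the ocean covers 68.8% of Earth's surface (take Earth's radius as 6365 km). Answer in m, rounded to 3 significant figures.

Fenund: ice volume = 1050 km² × 529 m = 555.5 km³; 0.52 × 555.5 × (903/1025) = 254.5 km³ of water.
Vinik: 0.52 × 2.05×10^6 Gt = 1.066×10^18 kg; dividing by ρ_w = 1025 kg m⁻³ gives 1.040×10^15 m³ of water.
Halell: 0.52 × 1.62×10^4 km³ × (903/1025) = 7421 km³ of water.
Total added water ≈ 1.048×10^15 m³ over 3.50×10^14 m² → Δh = 2.99 m.

≈ 2.99 m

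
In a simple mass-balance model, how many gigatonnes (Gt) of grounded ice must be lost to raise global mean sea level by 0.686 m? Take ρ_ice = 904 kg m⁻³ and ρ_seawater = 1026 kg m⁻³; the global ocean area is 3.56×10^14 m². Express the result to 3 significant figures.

≈ 2.51×10^5 Gt

Required water volume = Δh × A = 0.686 m × 3.56×10^14 m² = 2.442×10^14 m³.
ρ_w = 1026 kg m⁻³, so the mass of water = 2.442×10^14 m³ × 1026 kg m⁻³ = 2.506×10^17 kg = 2.51×10^5 Gt (and the same mass of ice, by conservation).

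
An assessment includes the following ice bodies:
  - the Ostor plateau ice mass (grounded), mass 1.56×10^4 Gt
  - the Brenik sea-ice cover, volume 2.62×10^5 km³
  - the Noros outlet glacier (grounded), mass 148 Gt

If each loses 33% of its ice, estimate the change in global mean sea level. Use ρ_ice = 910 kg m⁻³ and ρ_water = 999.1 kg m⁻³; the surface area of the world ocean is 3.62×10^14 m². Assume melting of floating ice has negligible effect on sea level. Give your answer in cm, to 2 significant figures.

≈ 1.4 cm

Ostor: 0.33 × 1.56×10^4 Gt = 5.148×10^15 kg; dividing by ρ_w = 999.1 kg m⁻³ gives 5.153×10^12 m³ of water.
The Brenik sea-ice cover is floating and already displaces its own weight of water, so its melt adds essentially nothing to sea level.
Noros: 0.33 × 148 Gt = 4.884×10^13 kg; dividing by ρ_w = 999.1 kg m⁻³ gives 4.888×10^10 m³ of water.
Total added water ≈ 5.202×10^12 m³ over 3.62×10^14 m² → Δh = 0.0144 m = 1.4 cm.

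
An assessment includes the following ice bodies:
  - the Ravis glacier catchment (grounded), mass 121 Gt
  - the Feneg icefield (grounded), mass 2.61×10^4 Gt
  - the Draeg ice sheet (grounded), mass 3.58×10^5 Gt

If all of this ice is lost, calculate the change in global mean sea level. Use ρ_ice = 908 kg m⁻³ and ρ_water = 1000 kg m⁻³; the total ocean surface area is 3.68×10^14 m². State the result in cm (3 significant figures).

Ravis: 121 Gt = 1.210×10^14 kg; dividing by ρ_w = 1000 kg m⁻³ gives 1.210×10^11 m³ of water.
Feneg: 2.61×10^4 Gt = 2.610×10^16 kg; dividing by ρ_w = 1000 kg m⁻³ gives 2.610×10^13 m³ of water.
Draeg: 3.58×10^5 Gt = 3.580×10^17 kg; dividing by ρ_w = 1000 kg m⁻³ gives 3.580×10^14 m³ of water.
Total added water ≈ 3.842×10^14 m³ over 3.68×10^14 m² → Δh = 1.04 m = 104 cm.

≈ 104 cm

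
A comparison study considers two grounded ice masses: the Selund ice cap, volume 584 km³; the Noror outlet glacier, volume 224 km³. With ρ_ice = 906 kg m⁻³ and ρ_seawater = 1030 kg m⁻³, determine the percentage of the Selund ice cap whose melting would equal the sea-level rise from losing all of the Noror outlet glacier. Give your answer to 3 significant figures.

Equal sea-level rise means equal mass of meltwater, i.e. equal mass of ice lost.
Ice mass of Noror: 2.029×10^14 kg; ice mass of Selund: 5.291×10^14 kg.
Fraction required = 2.029×10^14 / 5.291×10^14 = 0.384 → 38.4 %.

≈ 38.4 %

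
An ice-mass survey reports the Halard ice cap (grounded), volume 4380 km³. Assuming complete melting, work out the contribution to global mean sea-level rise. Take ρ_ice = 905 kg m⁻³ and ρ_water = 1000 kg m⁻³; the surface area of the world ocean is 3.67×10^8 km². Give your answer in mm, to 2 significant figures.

≈ 11 mm

Halard: 4380 km³ × (905/1000) = 3964 km³ of water.
Spread over 3.67×10^14 m² of ocean, Δh = 3.964×10^12 / 3.67×10^14 = 0.0108 m = 11 mm.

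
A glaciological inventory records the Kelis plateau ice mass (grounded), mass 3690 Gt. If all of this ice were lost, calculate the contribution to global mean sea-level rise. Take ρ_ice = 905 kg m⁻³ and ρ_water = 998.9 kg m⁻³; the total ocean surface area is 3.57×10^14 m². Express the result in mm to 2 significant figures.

≈ 10 mm

Kelis: 3690 Gt = 3.690×10^15 kg; dividing by ρ_w = 998.9 kg m⁻³ gives 3.694×10^12 m³ of water.
Spread over 3.57×10^14 m² of ocean, Δh = 3.694×10^12 / 3.57×10^14 = 0.0103 m = 10 mm.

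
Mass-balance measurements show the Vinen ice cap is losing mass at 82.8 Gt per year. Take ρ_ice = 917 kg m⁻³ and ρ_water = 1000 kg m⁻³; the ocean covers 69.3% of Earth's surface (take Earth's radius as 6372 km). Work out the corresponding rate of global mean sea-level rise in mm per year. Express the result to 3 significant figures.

ρ_w = 1000 kg m⁻³. Annual water volume added = 82.8 Gt / ρ_w = 8.280×10^13 kg / 1000 kg m⁻³ = 8.280×10^10 m³.
Δh per year = 8.280×10^10 / 3.54×10^14 = 2.34×10^-4 m = 0.234 mm.

≈ 0.234 mm/yr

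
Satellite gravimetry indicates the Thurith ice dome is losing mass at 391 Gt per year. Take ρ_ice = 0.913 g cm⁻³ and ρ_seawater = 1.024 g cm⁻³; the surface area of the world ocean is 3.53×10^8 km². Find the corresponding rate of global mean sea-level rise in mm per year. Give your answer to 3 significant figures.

ρ_w = 1.024 g cm⁻³ = 1024 kg m⁻³. Annual water volume added = 391 Gt / ρ_w = 3.910×10^14 kg / 1024 kg m⁻³ = 3.818×10^11 m³.
Δh per year = 3.818×10^11 / 3.53×10^14 = 1.08×10^-3 m = 1.08 mm.

≈ 1.08 mm/yr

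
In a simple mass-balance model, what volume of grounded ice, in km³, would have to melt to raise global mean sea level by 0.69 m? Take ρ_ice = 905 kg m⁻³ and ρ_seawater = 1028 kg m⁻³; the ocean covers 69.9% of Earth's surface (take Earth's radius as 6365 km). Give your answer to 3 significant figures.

Required water volume = Δh × A = 0.69 m × 3.56×10^14 m² = 2.455×10^14 m³ = 2.455×10^5 km³.
Ice volume = water volume × ρ_w/ρ_ice = 2.455×10^5 × 1028/905 = 2.79×10^5 km³.

≈ 2.79×10^5 km³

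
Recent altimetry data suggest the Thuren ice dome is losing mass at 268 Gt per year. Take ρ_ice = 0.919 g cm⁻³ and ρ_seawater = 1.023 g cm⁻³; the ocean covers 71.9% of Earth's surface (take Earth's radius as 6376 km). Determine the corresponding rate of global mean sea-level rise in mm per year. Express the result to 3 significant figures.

≈ 0.713 mm/yr

ρ_w = 1.023 g cm⁻³ = 1023 kg m⁻³. Annual water volume added = 268 Gt / ρ_w = 2.680×10^14 kg / 1023 kg m⁻³ = 2.620×10^11 m³.
Δh per year = 2.620×10^11 / 3.67×10^14 = 7.13×10^-4 m = 0.713 mm.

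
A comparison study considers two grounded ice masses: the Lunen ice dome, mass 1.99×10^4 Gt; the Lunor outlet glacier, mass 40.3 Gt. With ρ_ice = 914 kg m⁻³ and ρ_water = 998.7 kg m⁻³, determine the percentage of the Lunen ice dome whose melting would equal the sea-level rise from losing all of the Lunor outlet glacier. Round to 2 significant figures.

≈ 0.20 %

Equal sea-level rise means equal mass of meltwater, i.e. equal mass of ice lost.
Ice mass of Lunor: 4.030×10^13 kg; ice mass of Lunen: 1.990×10^16 kg.
Fraction required = 4.030×10^13 / 1.990×10^16 = 2.03×10^-3 → 0.20 %.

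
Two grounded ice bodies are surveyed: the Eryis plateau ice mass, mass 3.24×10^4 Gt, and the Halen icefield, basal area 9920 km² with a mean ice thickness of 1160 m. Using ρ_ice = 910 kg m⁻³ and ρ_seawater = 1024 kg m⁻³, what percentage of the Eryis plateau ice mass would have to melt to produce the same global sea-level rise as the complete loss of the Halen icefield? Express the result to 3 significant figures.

Equal sea-level rise means equal mass of meltwater, i.e. equal mass of ice lost.
Ice mass of Halen: 1.047×10^16 kg; ice mass of Eryis: 3.240×10^16 kg.
Fraction required = 1.047×10^16 / 3.240×10^16 = 0.323 → 32.3 %.

≈ 32.3 %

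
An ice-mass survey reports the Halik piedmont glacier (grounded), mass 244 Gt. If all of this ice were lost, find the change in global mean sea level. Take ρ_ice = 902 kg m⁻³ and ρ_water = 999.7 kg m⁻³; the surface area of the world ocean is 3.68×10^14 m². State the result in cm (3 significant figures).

≈ 0.0663 cm

Halik: 244 Gt = 2.440×10^14 kg; dividing by ρ_w = 999.7 kg m⁻³ gives 2.441×10^11 m³ of water.
Spread over 3.68×10^14 m² of ocean, Δh = 2.441×10^11 / 3.68×10^14 = 6.63×10^-4 m = 0.0663 cm.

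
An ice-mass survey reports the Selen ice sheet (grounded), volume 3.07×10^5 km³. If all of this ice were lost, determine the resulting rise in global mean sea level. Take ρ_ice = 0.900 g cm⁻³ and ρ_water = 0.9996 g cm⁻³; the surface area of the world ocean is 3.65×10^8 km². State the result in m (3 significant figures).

≈ 0.757 m

Selen: 3.07×10^5 km³ × (900/999.6) = 2.764×10^5 km³ of water.
Spread over 3.65×10^14 m² of ocean, Δh = 2.764×10^14 / 3.65×10^14 = 0.757 m.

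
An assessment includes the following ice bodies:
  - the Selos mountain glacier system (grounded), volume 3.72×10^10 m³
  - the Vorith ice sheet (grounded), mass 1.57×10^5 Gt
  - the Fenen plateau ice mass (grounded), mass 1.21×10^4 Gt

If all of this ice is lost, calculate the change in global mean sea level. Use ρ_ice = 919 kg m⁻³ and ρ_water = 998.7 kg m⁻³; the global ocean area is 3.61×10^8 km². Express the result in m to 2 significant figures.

≈ 0.47 m

Selos: 3.72×10^10 m³ × (919/998.7) = 3.423×10^10 m³ of water.
Vorith: 1.57×10^5 Gt = 1.570×10^17 kg; dividing by ρ_w = 998.7 kg m⁻³ gives 1.572×10^14 m³ of water.
Fenen: 1.21×10^4 Gt = 1.210×10^16 kg; dividing by ρ_w = 998.7 kg m⁻³ gives 1.212×10^13 m³ of water.
Total added water ≈ 1.694×10^14 m³ over 3.61×10^14 m² → Δh = 0.469 m.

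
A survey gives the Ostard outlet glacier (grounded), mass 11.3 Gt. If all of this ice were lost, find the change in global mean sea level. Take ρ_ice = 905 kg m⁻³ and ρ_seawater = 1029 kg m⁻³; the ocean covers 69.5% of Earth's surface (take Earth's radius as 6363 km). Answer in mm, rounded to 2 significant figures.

≈ 0.031 mm

Ostard: 11.3 Gt = 1.130×10^13 kg; dividing by ρ_w = 1029 kg m⁻³ gives 1.098×10^10 m³ of water.
Spread over 3.54×10^14 m² of ocean, Δh = 1.098×10^10 / 3.54×10^14 = 3.11×10^-5 m = 0.031 mm.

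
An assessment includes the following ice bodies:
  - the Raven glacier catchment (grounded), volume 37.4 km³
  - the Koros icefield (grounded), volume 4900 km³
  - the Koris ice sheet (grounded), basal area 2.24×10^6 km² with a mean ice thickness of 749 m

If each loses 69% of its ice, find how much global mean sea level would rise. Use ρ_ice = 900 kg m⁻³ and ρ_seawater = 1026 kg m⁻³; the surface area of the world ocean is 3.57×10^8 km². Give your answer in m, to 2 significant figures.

≈ 2.9 m

Raven: 0.69 × 37.4 km³ × (900/1026) = 22.64 km³ of water.
Koros: 0.69 × 4900 km³ × (900/1026) = 2966 km³ of water.
Koris: ice volume = 2.24×10^6 km² × 749 m = 1.678×10^6 km³; 0.69 × 1.678×10^6 × (900/1026) = 1.015×10^6 km³ of water.
Total added water ≈ 1.018×10^15 m³ over 3.57×10^14 m² → Δh = 2.85 m.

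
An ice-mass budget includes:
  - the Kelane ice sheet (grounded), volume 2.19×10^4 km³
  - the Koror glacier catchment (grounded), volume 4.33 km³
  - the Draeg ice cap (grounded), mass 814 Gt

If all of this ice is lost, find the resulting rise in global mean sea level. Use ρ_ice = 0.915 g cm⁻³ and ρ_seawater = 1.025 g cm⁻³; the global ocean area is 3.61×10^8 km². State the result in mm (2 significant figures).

Kelane: 2.19×10^4 km³ × (915/1025) = 1.955×10^4 km³ of water.
Koror: 4.33 km³ × (915/1025) = 3.865 km³ of water.
Draeg: 814 Gt = 8.140×10^14 kg; dividing by ρ_w = 1.025 g cm⁻³ = 1025 kg m⁻³ gives 7.941×10^11 m³ of water.
Total added water ≈ 2.035×10^13 m³ over 3.61×10^14 m² → Δh = 0.0564 m = 56 mm.

≈ 56 mm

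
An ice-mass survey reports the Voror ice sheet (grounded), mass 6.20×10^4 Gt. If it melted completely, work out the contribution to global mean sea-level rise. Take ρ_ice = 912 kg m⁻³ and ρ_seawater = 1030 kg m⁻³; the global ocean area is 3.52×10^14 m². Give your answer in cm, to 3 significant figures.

≈ 17.1 cm

Voror: 6.20×10^4 Gt = 6.200×10^16 kg; dividing by ρ_w = 1030 kg m⁻³ gives 6.019×10^13 m³ of water.
Spread over 3.52×10^14 m² of ocean, Δh = 6.019×10^13 / 3.52×10^14 = 0.171 m = 17.1 cm.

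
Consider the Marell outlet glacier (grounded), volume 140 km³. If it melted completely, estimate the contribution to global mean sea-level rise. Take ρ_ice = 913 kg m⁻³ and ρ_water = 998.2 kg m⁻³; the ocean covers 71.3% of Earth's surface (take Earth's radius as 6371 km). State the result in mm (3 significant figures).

Marell: 140 km³ × (913/998.2) = 128.1 km³ of water.
Spread over 3.64×10^14 m² of ocean, Δh = 1.281×10^11 / 3.64×10^14 = 3.52×10^-4 m = 0.352 mm.

≈ 0.352 mm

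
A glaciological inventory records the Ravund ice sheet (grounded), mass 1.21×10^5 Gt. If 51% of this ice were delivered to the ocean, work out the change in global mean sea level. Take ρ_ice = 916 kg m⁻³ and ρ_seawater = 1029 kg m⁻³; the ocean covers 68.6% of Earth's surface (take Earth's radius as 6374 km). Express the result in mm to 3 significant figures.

≈ 171 mm

Ravund: 0.51 × 1.21×10^5 Gt = 6.171×10^16 kg; dividing by ρ_w = 1029 kg m⁻³ gives 5.997×10^13 m³ of water.
Spread over 3.50×10^14 m² of ocean, Δh = 5.997×10^13 / 3.50×10^14 = 0.171 m = 171 mm.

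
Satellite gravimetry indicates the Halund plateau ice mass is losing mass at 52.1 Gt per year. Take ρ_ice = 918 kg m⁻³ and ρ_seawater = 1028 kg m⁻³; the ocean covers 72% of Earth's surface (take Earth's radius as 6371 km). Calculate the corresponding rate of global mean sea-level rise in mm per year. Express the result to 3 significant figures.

≈ 0.138 mm/yr

ρ_w = 1028 kg m⁻³. Annual water volume added = 52.1 Gt / ρ_w = 5.210×10^13 kg / 1028 kg m⁻³ = 5.068×10^10 m³.
Δh per year = 5.068×10^10 / 3.67×10^14 = 1.38×10^-4 m = 0.138 mm.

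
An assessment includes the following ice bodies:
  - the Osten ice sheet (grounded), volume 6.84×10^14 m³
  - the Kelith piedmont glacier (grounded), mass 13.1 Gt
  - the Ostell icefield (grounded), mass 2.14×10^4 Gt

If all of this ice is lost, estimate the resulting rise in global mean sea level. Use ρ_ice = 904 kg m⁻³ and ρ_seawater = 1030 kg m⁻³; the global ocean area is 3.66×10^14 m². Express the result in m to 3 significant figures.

Osten: 6.84×10^14 m³ × (904/1030) = 6.003×10^14 m³ of water.
Kelith: 13.1 Gt = 1.310×10^13 kg; dividing by ρ_w = 1030 kg m⁻³ gives 1.272×10^10 m³ of water.
Ostell: 2.14×10^4 Gt = 2.140×10^16 kg; dividing by ρ_w = 1030 kg m⁻³ gives 2.078×10^13 m³ of water.
Total added water ≈ 6.211×10^14 m³ over 3.66×10^14 m² → Δh = 1.70 m.

≈ 1.70 m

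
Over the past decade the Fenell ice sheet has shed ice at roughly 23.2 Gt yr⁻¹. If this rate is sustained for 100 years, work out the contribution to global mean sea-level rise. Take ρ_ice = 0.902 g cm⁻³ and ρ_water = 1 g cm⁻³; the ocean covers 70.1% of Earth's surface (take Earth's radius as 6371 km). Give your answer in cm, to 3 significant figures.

≈ 0.649 cm

Total mass lost = 23.2 Gt/yr × 100 yr = 2320 Gt = 2.320×10^15 kg.
ρ_w = 1 g cm⁻³ = 1000 kg m⁻³, so water volume = 2.320×10^15 / 1000 = 2.320×10^12 m³.
Δh = 2.320×10^12 / 3.58×10^14 = 6.49×10^-3 m = 0.649 cm.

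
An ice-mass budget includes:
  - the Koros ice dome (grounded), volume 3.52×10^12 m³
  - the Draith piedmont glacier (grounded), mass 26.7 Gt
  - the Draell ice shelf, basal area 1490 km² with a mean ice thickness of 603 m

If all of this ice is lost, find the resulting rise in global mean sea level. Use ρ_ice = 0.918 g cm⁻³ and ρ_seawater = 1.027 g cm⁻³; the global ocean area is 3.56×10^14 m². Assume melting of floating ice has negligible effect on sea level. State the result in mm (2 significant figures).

Koros: 3.52×10^12 m³ × (918/1027) = 3.146×10^12 m³ of water.
Draith: 26.7 Gt = 2.670×10^13 kg; dividing by ρ_w = 1.027 g cm⁻³ = 1027 kg m⁻³ gives 2.600×10^10 m³ of water.
The Draell ice shelf is floating and already displaces its own weight of water, so its melt adds essentially nothing to sea level.
Total added water ≈ 3.172×10^12 m³ over 3.56×10^14 m² → Δh = 8.91×10^-3 m = 8.9 mm.

≈ 8.9 mm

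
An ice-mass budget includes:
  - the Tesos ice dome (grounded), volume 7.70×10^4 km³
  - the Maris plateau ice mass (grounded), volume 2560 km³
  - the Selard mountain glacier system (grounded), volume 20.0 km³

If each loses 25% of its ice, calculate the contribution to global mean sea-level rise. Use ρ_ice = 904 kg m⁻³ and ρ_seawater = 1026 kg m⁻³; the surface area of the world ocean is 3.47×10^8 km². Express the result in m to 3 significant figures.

≈ 0.0505 m

Tesos: 0.25 × 7.70×10^4 km³ × (904/1026) = 1.696×10^4 km³ of water.
Maris: 0.25 × 2560 km³ × (904/1026) = 563.9 km³ of water.
Selard: 0.25 × 20.0 km³ × (904/1026) = 4.405 km³ of water.
Total added water ≈ 1.753×10^13 m³ over 3.47×10^14 m² → Δh = 0.0505 m.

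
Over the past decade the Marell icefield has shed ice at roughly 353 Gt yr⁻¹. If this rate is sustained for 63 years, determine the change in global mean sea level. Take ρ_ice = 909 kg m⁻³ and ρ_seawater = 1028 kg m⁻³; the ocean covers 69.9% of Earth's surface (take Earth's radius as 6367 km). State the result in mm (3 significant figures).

≈ 60.8 mm

Total mass lost = 353 Gt/yr × 63 yr = 2.224×10^4 Gt = 2.224×10^16 kg.
ρ_w = 1028 kg m⁻³, so water volume = 2.224×10^16 / 1028 = 2.163×10^13 m³.
Δh = 2.163×10^13 / 3.56×10^14 = 0.0608 m = 60.8 mm.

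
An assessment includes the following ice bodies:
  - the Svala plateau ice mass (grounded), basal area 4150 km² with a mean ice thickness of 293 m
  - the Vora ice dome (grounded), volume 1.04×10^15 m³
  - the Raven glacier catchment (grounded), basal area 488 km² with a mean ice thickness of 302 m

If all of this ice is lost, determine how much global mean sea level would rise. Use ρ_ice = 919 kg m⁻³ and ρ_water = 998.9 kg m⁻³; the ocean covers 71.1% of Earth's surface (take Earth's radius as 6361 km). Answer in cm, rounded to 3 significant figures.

Svala: ice volume = 4150 km² × 293 m = 1216 km³; 1216 × (919/998.9) = 1119 km³ of water.
Vora: 1.04×10^15 m³ × (919/998.9) = 9.568×10^14 m³ of water.
Raven: ice volume = 488 km² × 302 m = 147.4 km³; 147.4 × (919/998.9) = 135.6 km³ of water.
Total added water ≈ 9.581×10^14 m³ over 3.62×10^14 m² → Δh = 2.65 m = 265 cm.

≈ 265 cm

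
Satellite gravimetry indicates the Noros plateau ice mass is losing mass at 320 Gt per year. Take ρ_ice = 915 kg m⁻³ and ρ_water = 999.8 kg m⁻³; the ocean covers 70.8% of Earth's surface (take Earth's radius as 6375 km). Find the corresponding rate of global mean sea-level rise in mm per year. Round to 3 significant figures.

≈ 0.885 mm/yr

ρ_w = 999.8 kg m⁻³. Annual water volume added = 320 Gt / ρ_w = 3.200×10^14 kg / 999.8 kg m⁻³ = 3.201×10^11 m³.
Δh per year = 3.201×10^11 / 3.62×10^14 = 8.85×10^-4 m = 0.885 mm.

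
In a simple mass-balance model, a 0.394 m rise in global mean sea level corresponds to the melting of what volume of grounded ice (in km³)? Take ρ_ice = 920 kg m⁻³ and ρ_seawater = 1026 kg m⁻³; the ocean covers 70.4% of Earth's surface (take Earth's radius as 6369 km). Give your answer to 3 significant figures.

≈ 1.58×10^5 km³

Required water volume = Δh × A = 0.394 m × 3.59×10^14 m² = 1.414×10^14 m³ = 1.414×10^5 km³.
Ice volume = water volume × ρ_w/ρ_ice = 1.414×10^5 × 1026/920 = 1.58×10^5 km³.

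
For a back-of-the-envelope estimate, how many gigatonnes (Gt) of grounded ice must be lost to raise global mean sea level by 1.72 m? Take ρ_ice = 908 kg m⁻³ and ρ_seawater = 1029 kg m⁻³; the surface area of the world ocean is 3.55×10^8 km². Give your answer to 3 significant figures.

Required water volume = Δh × A = 1.72 m × 3.55×10^14 m² = 6.106×10^14 m³.
ρ_w = 1029 kg m⁻³, so the mass of water = 6.106×10^14 m³ × 1029 kg m⁻³ = 6.283×10^17 kg = 6.28×10^5 Gt (and the same mass of ice, by conservation).

≈ 6.28×10^5 Gt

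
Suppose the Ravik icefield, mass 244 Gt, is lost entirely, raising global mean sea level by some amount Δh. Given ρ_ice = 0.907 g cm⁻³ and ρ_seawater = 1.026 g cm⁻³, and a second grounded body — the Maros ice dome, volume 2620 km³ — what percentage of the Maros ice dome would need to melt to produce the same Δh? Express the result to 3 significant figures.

Equal sea-level rise means equal mass of meltwater, i.e. equal mass of ice lost.
Ice mass of Ravik: 2.440×10^14 kg; ice mass of Maros: 2.376×10^15 kg.
Fraction required = 2.440×10^14 / 2.376×10^15 = 0.103 → 10.3 %.

≈ 10.3 %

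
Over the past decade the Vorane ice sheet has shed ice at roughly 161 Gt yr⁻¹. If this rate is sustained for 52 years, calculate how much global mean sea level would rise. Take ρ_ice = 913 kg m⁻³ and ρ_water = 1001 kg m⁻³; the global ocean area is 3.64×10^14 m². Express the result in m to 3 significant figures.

≈ 0.0230 m

Total mass lost = 161 Gt/yr × 52 yr = 8372 Gt = 8.372×10^15 kg.
ρ_w = 1001 kg m⁻³, so water volume = 8.372×10^15 / 1001 = 8.364×10^12 m³.
Δh = 8.364×10^12 / 3.64×10^14 = 0.0230 m.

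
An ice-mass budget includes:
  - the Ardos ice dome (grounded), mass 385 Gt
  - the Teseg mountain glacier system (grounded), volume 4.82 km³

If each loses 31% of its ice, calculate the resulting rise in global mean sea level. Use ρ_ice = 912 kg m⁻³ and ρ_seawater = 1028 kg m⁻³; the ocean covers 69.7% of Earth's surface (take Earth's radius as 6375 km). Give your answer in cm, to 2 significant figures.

Ardos: 0.31 × 385 Gt = 1.194×10^14 kg; dividing by ρ_w = 1028 kg m⁻³ gives 1.161×10^11 m³ of water.
Teseg: 0.31 × 4.82 km³ × (912/1028) = 1.326 km³ of water.
Total added water ≈ 1.174×10^11 m³ over 3.56×10^14 m² → Δh = 3.30×10^-4 m = 0.033 cm.

≈ 0.033 cm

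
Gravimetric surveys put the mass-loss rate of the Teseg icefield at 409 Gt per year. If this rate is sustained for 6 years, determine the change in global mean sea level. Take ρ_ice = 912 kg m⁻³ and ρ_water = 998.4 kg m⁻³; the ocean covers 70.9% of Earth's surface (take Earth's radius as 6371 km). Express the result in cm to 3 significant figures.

Total mass lost = 409 Gt/yr × 6 yr = 2454 Gt = 2.454×10^15 kg.
ρ_w = 998.4 kg m⁻³, so water volume = 2.454×10^15 / 998.4 = 2.458×10^12 m³.
Δh = 2.458×10^12 / 3.62×10^14 = 6.80×10^-3 m = 0.680 cm.

≈ 0.680 cm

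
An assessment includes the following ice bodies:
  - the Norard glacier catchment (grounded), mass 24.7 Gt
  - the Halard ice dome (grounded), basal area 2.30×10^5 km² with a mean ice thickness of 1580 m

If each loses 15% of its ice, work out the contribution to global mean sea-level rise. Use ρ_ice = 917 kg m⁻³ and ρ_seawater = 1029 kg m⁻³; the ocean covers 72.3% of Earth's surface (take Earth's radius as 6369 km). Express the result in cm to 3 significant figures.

Norard: 0.15 × 24.7 Gt = 3.705×10^12 kg; dividing by ρ_w = 1029 kg m⁻³ gives 3.601×10^9 m³ of water.
Halard: ice volume = 2.30×10^5 km² × 1580 m = 3.634×10^5 km³; 0.15 × 3.634×10^5 × (917/1029) = 4.858×10^4 km³ of water.
Total added water ≈ 4.858×10^13 m³ over 3.69×10^14 m² → Δh = 0.132 m = 13.2 cm.

≈ 13.2 cm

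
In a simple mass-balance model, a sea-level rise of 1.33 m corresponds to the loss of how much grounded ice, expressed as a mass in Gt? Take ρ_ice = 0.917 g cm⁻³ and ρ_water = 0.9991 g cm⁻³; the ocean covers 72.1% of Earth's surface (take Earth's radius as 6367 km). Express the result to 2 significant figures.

Required water volume = Δh × A = 1.33 m × 3.67×10^14 m² = 4.885×10^14 m³.
ρ_w = 0.9991 g cm⁻³ = 999.1 kg m⁻³, so the mass of water = 4.885×10^14 m³ × 999.1 kg m⁻³ = 4.881×10^17 kg = 4.9×10^5 Gt (and the same mass of ice, by conservation).

≈ 4.9×10^5 Gt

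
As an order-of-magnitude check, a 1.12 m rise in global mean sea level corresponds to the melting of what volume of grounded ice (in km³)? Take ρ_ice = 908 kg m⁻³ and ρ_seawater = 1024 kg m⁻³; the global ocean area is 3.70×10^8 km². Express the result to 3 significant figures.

≈ 4.67×10^5 km³

Required water volume = Δh × A = 1.12 m × 3.70×10^14 m² = 4.144×10^14 m³ = 4.144×10^5 km³.
Ice volume = water volume × ρ_w/ρ_ice = 4.144×10^5 × 1024/908 = 4.67×10^5 km³.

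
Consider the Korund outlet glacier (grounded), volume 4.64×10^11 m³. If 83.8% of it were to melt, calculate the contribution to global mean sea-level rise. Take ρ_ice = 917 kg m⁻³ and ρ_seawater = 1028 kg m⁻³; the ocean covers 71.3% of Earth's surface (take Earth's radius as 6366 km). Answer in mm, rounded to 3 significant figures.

≈ 0.955 mm

Korund: 0.838 × 4.64×10^11 m³ × (917/1028) = 3.468×10^11 m³ of water.
Spread over 3.63×10^14 m² of ocean, Δh = 3.468×10^11 / 3.63×10^14 = 9.55×10^-4 m = 0.955 mm.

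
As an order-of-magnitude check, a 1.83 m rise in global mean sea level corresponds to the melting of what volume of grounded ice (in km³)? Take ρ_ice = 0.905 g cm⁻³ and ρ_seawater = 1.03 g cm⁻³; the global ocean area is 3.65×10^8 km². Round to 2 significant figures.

Required water volume = Δh × A = 1.83 m × 3.65×10^14 m² = 6.680×10^14 m³ = 6.680×10^5 km³.
Ice volume = water volume × ρ_w/ρ_ice = 6.680×10^5 × 1030/905 = 7.6×10^5 km³.

≈ 7.6×10^5 km³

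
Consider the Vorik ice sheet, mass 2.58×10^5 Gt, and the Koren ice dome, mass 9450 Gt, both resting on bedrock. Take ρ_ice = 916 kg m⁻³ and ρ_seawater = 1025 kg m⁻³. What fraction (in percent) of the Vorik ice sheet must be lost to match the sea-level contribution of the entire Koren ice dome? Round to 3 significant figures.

Equal sea-level rise means equal mass of meltwater, i.e. equal mass of ice lost.
Ice mass of Koren: 9.450×10^15 kg; ice mass of Vorik: 2.580×10^17 kg.
Fraction required = 9.450×10^15 / 2.580×10^17 = 0.0366 → 3.66 %.

≈ 3.66 %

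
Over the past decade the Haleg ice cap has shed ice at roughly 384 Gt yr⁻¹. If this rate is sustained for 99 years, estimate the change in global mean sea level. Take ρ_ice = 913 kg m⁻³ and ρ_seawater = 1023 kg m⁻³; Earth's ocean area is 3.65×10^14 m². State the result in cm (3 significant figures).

≈ 10.2 cm

Total mass lost = 384 Gt/yr × 99 yr = 3.802×10^4 Gt = 3.802×10^16 kg.
ρ_w = 1023 kg m⁻³, so water volume = 3.802×10^16 / 1023 = 3.716×10^13 m³.
Δh = 3.716×10^13 / 3.65×10^14 = 0.102 m = 10.2 cm.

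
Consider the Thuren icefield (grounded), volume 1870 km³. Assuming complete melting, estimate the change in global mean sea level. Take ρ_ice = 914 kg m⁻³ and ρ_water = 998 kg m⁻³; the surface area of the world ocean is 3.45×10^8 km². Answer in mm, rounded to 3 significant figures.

≈ 4.96 mm

Thuren: 1870 km³ × (914/998) = 1713 km³ of water.
Spread over 3.45×10^14 m² of ocean, Δh = 1.713×10^12 / 3.45×10^14 = 4.96×10^-3 m = 4.96 mm.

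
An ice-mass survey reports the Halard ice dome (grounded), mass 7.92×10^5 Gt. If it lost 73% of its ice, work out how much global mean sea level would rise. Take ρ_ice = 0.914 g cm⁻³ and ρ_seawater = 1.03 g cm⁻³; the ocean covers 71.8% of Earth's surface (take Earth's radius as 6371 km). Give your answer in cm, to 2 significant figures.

≈ 150 cm

Halard: 0.73 × 7.92×10^5 Gt = 5.782×10^17 kg; dividing by ρ_w = 1.03 g cm⁻³ = 1030 kg m⁻³ gives 5.613×10^14 m³ of water.
Spread over 3.66×10^14 m² of ocean, Δh = 5.613×10^14 / 3.66×10^14 = 1.53 m = 150 cm.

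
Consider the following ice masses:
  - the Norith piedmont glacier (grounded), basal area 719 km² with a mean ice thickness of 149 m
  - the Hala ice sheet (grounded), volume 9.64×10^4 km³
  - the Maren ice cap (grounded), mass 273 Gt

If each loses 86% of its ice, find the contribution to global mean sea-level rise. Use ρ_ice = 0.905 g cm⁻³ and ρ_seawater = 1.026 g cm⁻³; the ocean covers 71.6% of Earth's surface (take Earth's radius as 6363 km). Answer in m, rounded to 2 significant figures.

≈ 0.20 m

Norith: ice volume = 719 km² × 149 m = 107.1 km³; 0.86 × 107.1 × (905/1026) = 81.27 km³ of water.
Hala: 0.86 × 9.64×10^4 km³ × (905/1026) = 7.313×10^4 km³ of water.
Maren: 0.86 × 273 Gt = 2.348×10^14 kg; dividing by ρ_w = 1.026 g cm⁻³ = 1026 kg m⁻³ gives 2.288×10^11 m³ of water.
Total added water ≈ 7.344×10^13 m³ over 3.64×10^14 m² → Δh = 0.202 m.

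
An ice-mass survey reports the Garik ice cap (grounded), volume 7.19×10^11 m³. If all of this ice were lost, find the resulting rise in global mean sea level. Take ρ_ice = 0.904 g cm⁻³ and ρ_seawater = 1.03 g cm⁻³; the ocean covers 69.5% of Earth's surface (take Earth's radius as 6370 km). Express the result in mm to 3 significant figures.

≈ 1.78 mm

Garik: 7.19×10^11 m³ × (904/1030) = 6.310×10^11 m³ of water.
Spread over 3.54×10^14 m² of ocean, Δh = 6.310×10^11 / 3.54×10^14 = 1.78×10^-3 m = 1.78 mm.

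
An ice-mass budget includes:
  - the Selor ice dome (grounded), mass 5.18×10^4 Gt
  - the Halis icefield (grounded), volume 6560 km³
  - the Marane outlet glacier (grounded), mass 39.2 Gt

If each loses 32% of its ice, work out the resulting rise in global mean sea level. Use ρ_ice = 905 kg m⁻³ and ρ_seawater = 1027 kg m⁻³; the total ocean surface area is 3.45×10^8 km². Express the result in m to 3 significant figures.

Selor: 0.32 × 5.18×10^4 Gt = 1.658×10^16 kg; dividing by ρ_w = 1027 kg m⁻³ gives 1.614×10^13 m³ of water.
Halis: 0.32 × 6560 km³ × (905/1027) = 1850 km³ of water.
Marane: 0.32 × 39.2 Gt = 1.254×10^13 kg; dividing by ρ_w = 1027 kg m⁻³ gives 1.221×10^10 m³ of water.
Total added water ≈ 1.800×10^13 m³ over 3.45×10^14 m² → Δh = 0.0522 m.

≈ 0.0522 m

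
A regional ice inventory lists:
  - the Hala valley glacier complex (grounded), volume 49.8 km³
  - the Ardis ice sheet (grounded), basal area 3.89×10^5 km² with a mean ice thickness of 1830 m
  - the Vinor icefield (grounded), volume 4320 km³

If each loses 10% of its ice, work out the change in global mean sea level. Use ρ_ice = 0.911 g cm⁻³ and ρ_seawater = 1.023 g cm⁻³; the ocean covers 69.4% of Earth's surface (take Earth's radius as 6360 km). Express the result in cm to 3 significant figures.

≈ 18.1 cm

Hala: 0.1 × 49.8 km³ × (911/1023) = 4.435 km³ of water.
Ardis: ice volume = 3.89×10^5 km² × 1830 m = 7.119×10^5 km³; 0.1 × 7.119×10^5 × (911/1023) = 6.339×10^4 km³ of water.
Vinor: 0.1 × 4320 km³ × (911/1023) = 384.7 km³ of water.
Total added water ≈ 6.378×10^13 m³ over 3.53×10^14 m² → Δh = 0.181 m = 18.1 cm.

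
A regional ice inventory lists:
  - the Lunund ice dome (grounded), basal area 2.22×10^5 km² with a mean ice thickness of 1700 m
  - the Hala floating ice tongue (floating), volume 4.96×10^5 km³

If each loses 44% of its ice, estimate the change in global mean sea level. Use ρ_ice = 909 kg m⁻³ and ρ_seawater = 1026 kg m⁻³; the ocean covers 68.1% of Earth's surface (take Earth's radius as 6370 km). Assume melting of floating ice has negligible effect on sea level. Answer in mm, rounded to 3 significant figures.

Lunund: ice volume = 2.22×10^5 km² × 1700 m = 3.774×10^5 km³; 0.44 × 3.774×10^5 × (909/1026) = 1.471×10^5 km³ of water.
The Hala floating ice tongue is floating and already displaces its own weight of water, so its melt adds essentially nothing to sea level.
Total added water ≈ 1.471×10^14 m³ over 3.47×10^14 m² → Δh = 0.424 m = 424 mm.

≈ 424 mm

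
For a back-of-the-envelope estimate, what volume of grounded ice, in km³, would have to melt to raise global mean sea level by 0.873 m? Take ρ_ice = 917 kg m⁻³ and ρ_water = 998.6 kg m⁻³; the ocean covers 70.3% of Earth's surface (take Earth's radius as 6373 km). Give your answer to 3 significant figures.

≈ 3.41×10^5 km³

Required water volume = Δh × A = 0.873 m × 3.59×10^14 m² = 3.132×10^14 m³ = 3.132×10^5 km³.
Ice volume = water volume × ρ_w/ρ_ice = 3.132×10^5 × 998.6/917 = 3.41×10^5 km³.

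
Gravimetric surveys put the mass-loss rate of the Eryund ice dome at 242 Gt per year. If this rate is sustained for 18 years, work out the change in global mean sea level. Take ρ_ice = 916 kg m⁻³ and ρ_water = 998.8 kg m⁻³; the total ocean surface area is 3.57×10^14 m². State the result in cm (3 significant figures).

≈ 1.22 cm

Total mass lost = 242 Gt/yr × 18 yr = 4356 Gt = 4.356×10^15 kg.
ρ_w = 998.8 kg m⁻³, so water volume = 4.356×10^15 / 998.8 = 4.361×10^12 m³.
Δh = 4.361×10^12 / 3.57×10^14 = 0.0122 m = 1.22 cm.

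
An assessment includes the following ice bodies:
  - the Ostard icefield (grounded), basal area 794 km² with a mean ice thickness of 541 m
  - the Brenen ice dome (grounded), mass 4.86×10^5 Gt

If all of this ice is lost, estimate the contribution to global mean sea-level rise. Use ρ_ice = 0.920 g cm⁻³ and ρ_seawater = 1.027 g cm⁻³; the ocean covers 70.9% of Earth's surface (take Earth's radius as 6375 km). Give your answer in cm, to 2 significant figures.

Ostard: ice volume = 794 km² × 541 m = 429.6 km³; 429.6 × (920/1027) = 384.8 km³ of water.
Brenen: 4.86×10^5 Gt = 4.860×10^17 kg; dividing by ρ_w = 1.027 g cm⁻³ = 1027 kg m⁻³ gives 4.732×10^14 m³ of water.
Total added water ≈ 4.736×10^14 m³ over 3.62×10^14 m² → Δh = 1.31 m = 130 cm.

≈ 130 cm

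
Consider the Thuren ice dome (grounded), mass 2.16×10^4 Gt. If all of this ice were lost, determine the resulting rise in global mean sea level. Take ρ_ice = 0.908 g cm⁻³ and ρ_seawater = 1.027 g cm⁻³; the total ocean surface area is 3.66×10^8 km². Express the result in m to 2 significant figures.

Thuren: 2.16×10^4 Gt = 2.160×10^16 kg; dividing by ρ_w = 1.027 g cm⁻³ = 1027 kg m⁻³ gives 2.103×10^13 m³ of water.
Spread over 3.66×10^14 m² of ocean, Δh = 2.103×10^13 / 3.66×10^14 = 0.0575 m.

≈ 0.057 m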